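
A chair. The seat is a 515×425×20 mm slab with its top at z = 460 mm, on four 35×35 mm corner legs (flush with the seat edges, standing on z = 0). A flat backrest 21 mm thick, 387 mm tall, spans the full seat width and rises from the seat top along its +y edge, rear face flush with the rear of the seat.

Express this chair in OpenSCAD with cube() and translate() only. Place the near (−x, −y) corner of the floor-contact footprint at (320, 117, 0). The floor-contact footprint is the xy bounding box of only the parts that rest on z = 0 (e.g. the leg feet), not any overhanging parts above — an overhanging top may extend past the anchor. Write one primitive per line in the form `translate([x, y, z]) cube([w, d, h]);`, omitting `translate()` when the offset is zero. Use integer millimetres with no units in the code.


translate([320, 117, 440]) cube([515, 425, 20]);
translate([320, 117, 0]) cube([35, 35, 440]);
translate([800, 117, 0]) cube([35, 35, 440]);
translate([320, 507, 0]) cube([35, 35, 440]);
translate([800, 507, 0]) cube([35, 35, 440]);
translate([320, 521, 460]) cube([515, 21, 387]);


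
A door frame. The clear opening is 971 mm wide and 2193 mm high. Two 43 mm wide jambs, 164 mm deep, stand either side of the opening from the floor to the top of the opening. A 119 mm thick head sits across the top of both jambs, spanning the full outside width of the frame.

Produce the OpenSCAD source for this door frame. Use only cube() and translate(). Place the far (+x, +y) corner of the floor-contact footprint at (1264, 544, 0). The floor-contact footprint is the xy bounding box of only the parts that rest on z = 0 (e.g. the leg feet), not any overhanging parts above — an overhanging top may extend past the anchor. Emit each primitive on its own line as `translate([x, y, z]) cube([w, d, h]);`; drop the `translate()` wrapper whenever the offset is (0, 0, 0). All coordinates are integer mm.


translate([207, 380, 0]) cube([43, 164, 2193]);
translate([1221, 380, 0]) cube([43, 164, 2193]);
translate([207, 380, 2193]) cube([1057, 164, 119]);


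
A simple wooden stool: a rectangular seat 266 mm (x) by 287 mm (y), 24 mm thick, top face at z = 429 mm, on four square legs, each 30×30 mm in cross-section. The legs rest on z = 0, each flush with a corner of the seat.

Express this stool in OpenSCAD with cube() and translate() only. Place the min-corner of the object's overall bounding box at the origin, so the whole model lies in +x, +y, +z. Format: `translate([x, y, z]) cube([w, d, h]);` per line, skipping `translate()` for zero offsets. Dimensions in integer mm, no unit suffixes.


// leg_h = 429 - 24 = 405
translate([0, 0, 405]) cube([266, 287, 24]);
cube([30, 30, 405]);
translate([236, 0, 0]) cube([30, 30, 405]);
translate([0, 257, 0]) cube([30, 30, 405]);
translate([236, 257, 0]) cube([30, 30, 405]);


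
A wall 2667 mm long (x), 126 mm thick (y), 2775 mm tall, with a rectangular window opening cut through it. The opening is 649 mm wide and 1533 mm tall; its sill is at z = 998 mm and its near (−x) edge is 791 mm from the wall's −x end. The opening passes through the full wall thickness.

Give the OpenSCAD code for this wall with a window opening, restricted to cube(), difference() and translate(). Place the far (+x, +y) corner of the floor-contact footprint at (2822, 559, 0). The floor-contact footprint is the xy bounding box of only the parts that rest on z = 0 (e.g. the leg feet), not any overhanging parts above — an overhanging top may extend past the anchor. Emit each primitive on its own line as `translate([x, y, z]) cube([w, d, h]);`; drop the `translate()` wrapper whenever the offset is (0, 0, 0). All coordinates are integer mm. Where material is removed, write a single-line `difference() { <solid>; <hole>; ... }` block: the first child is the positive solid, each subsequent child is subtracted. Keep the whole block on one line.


difference() { translate([155, 433, 0]) cube([2667, 126, 2775]); translate([946, 433, 998]) cube([649, 126, 1533]); }


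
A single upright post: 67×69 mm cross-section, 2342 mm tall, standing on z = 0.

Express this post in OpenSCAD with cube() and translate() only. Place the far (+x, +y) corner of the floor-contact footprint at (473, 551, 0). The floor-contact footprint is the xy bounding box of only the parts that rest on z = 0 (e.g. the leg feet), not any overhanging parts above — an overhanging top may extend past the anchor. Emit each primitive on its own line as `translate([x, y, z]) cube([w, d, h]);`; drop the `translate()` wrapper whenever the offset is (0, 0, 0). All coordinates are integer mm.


translate([406, 482, 0]) cube([67, 69, 2342]);


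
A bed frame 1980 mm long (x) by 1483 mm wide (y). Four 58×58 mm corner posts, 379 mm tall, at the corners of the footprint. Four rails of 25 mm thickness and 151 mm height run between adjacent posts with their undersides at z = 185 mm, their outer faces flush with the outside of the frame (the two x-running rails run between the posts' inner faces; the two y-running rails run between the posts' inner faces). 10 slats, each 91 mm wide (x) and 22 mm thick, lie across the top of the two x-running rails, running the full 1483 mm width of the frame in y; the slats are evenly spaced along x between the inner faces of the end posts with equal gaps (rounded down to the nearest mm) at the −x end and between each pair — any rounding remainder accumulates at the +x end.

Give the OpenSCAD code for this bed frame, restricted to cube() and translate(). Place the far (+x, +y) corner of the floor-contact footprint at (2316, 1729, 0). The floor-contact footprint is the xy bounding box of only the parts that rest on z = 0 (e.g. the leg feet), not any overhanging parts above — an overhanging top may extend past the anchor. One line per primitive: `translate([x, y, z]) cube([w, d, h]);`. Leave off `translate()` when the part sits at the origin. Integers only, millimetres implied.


// slat z = rail_z + rail_h = 185 + 151 = 336
// slat gap = ⌊(1864 − 10·91) / 11⌋ = 86
translate([336, 246, 0]) cube([58, 58, 379]);
translate([336, 1671, 0]) cube([58, 58, 379]);
translate([2258, 246, 0]) cube([58, 58, 379]);
translate([2258, 1671, 0]) cube([58, 58, 379]);
translate([394, 246, 185]) cube([1864, 25, 151]);
translate([394, 1704, 185]) cube([1864, 25, 151]);
translate([336, 304, 185]) cube([25, 1367, 151]);
translate([2291, 304, 185]) cube([25, 1367, 151]);
translate([480, 246, 336]) cube([91, 1483, 22]);
translate([657, 246, 336]) cube([91, 1483, 22]);
translate([834, 246, 336]) cube([91, 1483, 22]);
translate([1011, 246, 336]) cube([91, 1483, 22]);
translate([1188, 246, 336]) cube([91, 1483, 22]);
translate([1365, 246, 336]) cube([91, 1483, 22]);
translate([1542, 246, 336]) cube([91, 1483, 22]);
translate([1719, 246, 336]) cube([91, 1483, 22]);
translate([1896, 246, 336]) cube([91, 1483, 22]);
translate([2073, 246, 336]) cube([91, 1483, 22]);


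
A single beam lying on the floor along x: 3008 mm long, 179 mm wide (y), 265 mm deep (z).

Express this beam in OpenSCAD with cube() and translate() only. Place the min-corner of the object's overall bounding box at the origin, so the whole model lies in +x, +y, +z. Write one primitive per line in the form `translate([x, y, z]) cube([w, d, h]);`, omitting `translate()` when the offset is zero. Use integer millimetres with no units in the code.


cube([3008, 179, 265]);


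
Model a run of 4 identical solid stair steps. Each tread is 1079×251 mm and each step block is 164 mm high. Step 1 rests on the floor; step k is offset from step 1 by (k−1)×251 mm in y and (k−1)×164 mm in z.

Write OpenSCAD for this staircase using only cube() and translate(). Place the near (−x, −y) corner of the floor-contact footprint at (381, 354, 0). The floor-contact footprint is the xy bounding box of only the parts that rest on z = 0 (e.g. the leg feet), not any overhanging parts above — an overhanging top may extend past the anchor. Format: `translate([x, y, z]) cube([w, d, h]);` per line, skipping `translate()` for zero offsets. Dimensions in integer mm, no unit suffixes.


translate([381, 354, 0]) cube([1079, 251, 164]);
translate([381, 605, 164]) cube([1079, 251, 164]);
translate([381, 856, 328]) cube([1079, 251, 164]);
translate([381, 1107, 492]) cube([1079, 251, 164]);


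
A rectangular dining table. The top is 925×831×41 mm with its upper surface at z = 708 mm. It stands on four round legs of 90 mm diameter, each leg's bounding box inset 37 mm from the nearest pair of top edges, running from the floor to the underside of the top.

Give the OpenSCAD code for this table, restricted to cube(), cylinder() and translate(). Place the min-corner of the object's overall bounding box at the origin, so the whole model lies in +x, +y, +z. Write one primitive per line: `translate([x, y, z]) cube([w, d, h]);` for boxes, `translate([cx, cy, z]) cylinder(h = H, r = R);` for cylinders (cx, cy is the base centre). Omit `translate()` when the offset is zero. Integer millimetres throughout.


translate([0, 0, 667]) cube([925, 831, 41]);
translate([82, 82, 0]) cylinder(h = 667, r = 45);
translate([843, 82, 0]) cylinder(h = 667, r = 45);
translate([82, 749, 0]) cylinder(h = 667, r = 45);
translate([843, 749, 0]) cylinder(h = 667, r = 45);


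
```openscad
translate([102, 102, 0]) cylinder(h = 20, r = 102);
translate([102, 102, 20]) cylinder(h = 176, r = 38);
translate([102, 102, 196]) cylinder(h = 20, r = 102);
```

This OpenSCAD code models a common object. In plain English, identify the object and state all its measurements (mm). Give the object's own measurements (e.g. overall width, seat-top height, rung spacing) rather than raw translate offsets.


A spool: two coaxial disc flanges of radius 102 mm and thickness 20 mm, joined by a core cylinder of radius 38 mm and height 176 mm. The lower flange rests on z = 0 and the three cylinders share a vertical axis.


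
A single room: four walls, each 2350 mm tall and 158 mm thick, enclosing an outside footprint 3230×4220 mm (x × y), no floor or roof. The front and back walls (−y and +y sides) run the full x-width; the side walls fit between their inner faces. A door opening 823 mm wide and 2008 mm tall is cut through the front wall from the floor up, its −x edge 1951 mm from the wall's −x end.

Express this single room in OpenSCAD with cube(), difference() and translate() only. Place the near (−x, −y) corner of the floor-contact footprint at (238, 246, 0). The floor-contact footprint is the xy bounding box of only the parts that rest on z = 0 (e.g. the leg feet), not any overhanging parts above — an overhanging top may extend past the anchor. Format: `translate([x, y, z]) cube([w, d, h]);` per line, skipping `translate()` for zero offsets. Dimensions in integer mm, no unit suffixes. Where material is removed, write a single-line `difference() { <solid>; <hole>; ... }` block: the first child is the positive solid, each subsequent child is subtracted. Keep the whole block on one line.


difference() { translate([238, 246, 0]) cube([3230, 158, 2350]); translate([2189, 246, 0]) cube([823, 158, 2008]); }
translate([238, 4308, 0]) cube([3230, 158, 2350]);
translate([238, 404, 0]) cube([158, 3904, 2350]);
translate([3310, 404, 0]) cube([158, 3904, 2350]);


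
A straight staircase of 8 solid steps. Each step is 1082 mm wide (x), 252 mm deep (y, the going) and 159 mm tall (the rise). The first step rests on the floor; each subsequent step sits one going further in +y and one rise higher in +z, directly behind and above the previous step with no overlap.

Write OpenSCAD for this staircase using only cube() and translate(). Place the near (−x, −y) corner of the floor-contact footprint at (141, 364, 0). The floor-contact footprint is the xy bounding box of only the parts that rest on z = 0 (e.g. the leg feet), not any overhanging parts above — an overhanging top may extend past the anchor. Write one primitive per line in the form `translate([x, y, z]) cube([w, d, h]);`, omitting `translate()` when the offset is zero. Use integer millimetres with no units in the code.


translate([141, 364, 0]) cube([1082, 252, 159]);
translate([141, 616, 159]) cube([1082, 252, 159]);
translate([141, 868, 318]) cube([1082, 252, 159]);
translate([141, 1120, 477]) cube([1082, 252, 159]);
translate([141, 1372, 636]) cube([1082, 252, 159]);
translate([141, 1624, 795]) cube([1082, 252, 159]);
translate([141, 1876, 954]) cube([1082, 252, 159]);
translate([141, 2128, 1113]) cube([1082, 252, 159]);


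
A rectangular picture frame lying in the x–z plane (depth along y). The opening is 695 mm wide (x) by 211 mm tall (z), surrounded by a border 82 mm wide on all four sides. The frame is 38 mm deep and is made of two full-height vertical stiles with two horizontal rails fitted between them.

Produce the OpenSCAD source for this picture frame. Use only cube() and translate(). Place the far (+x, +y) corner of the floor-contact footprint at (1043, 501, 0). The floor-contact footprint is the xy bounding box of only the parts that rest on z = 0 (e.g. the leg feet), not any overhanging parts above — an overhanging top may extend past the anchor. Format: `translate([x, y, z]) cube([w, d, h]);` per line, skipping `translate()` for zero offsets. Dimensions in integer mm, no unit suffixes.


translate([184, 463, 0]) cube([82, 38, 375]);
translate([961, 463, 0]) cube([82, 38, 375]);
translate([266, 463, 0]) cube([695, 38, 82]);
translate([266, 463, 293]) cube([695, 38, 82]);


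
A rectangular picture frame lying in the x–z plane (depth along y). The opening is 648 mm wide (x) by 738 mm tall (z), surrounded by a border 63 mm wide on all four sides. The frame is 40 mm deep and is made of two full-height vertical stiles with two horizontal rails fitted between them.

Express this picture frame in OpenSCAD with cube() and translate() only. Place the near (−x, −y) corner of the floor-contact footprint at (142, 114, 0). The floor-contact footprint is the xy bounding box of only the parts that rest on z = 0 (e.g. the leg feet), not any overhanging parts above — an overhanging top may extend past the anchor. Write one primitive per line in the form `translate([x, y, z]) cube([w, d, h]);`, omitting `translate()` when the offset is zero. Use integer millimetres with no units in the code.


translate([142, 114, 0]) cube([63, 40, 864]);
translate([853, 114, 0]) cube([63, 40, 864]);
translate([205, 114, 0]) cube([648, 40, 63]);
translate([205, 114, 801]) cube([648, 40, 63]);


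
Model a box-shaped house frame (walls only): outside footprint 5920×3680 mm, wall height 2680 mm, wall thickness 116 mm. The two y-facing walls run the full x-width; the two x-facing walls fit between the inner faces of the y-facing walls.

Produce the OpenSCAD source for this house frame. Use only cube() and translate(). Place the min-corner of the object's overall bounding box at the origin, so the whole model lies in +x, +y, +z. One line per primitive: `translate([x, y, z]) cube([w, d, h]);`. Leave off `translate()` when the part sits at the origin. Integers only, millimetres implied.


cube([5920, 116, 2680]);
translate([0, 3564, 0]) cube([5920, 116, 2680]);
translate([0, 116, 0]) cube([116, 3448, 2680]);
translate([5804, 116, 0]) cube([116, 3448, 2680]);


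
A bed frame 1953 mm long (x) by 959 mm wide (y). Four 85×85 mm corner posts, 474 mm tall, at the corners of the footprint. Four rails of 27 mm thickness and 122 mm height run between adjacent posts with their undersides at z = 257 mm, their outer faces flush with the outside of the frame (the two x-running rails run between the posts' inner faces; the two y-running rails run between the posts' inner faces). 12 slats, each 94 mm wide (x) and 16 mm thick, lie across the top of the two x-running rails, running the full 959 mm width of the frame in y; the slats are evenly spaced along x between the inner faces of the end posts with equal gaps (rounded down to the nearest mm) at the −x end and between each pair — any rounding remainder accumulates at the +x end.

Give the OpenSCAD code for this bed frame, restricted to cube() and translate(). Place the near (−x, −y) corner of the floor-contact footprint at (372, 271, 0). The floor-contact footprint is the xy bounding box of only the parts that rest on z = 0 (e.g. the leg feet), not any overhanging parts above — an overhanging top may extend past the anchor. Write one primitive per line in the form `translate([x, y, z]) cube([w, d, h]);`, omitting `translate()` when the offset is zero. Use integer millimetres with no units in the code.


translate([372, 271, 0]) cube([85, 85, 474]);
translate([372, 1145, 0]) cube([85, 85, 474]);
translate([2240, 271, 0]) cube([85, 85, 474]);
translate([2240, 1145, 0]) cube([85, 85, 474]);
translate([457, 271, 257]) cube([1783, 27, 122]);
translate([457, 1203, 257]) cube([1783, 27, 122]);
translate([372, 356, 257]) cube([27, 789, 122]);
translate([2298, 356, 257]) cube([27, 789, 122]);
translate([507, 271, 379]) cube([94, 959, 16]);
translate([651, 271, 379]) cube([94, 959, 16]);
translate([795, 271, 379]) cube([94, 959, 16]);
translate([939, 271, 379]) cube([94, 959, 16]);
translate([1083, 271, 379]) cube([94, 959, 16]);
translate([1227, 271, 379]) cube([94, 959, 16]);
translate([1371, 271, 379]) cube([94, 959, 16]);
translate([1515, 271, 379]) cube([94, 959, 16]);
translate([1659, 271, 379]) cube([94, 959, 16]);
translate([1803, 271, 379]) cube([94, 959, 16]);
translate([1947, 271, 379]) cube([94, 959, 16]);
translate([2091, 271, 379]) cube([94, 959, 16]);


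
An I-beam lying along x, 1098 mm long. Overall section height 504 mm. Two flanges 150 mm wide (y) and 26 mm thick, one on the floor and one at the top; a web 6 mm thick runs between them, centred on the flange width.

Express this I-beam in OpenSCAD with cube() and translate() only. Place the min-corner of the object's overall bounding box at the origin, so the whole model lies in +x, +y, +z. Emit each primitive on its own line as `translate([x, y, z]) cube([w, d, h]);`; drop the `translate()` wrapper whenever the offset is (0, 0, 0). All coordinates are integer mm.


cube([1098, 150, 26]);
translate([0, 72, 26]) cube([1098, 6, 452]);
translate([0, 0, 478]) cube([1098, 150, 26]);


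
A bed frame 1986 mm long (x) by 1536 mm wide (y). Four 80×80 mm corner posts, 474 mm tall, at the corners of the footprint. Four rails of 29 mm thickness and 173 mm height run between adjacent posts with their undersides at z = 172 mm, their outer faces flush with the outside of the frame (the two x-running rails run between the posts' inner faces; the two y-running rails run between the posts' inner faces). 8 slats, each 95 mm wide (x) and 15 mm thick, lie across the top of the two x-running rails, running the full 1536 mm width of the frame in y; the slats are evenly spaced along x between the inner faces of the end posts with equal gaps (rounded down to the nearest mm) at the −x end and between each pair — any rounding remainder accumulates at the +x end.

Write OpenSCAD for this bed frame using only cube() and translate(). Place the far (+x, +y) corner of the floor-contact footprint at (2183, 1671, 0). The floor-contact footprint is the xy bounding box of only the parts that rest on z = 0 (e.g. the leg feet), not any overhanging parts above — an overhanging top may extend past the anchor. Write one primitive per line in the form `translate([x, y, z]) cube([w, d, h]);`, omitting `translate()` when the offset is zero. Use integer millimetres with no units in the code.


translate([197, 135, 0]) cube([80, 80, 474]);
translate([197, 1591, 0]) cube([80, 80, 474]);
translate([2103, 135, 0]) cube([80, 80, 474]);
translate([2103, 1591, 0]) cube([80, 80, 474]);
translate([277, 135, 172]) cube([1826, 29, 173]);
translate([277, 1642, 172]) cube([1826, 29, 173]);
translate([197, 215, 172]) cube([29, 1376, 173]);
translate([2154, 215, 172]) cube([29, 1376, 173]);
translate([395, 135, 345]) cube([95, 1536, 15]);
translate([608, 135, 345]) cube([95, 1536, 15]);
translate([821, 135, 345]) cube([95, 1536, 15]);
translate([1034, 135, 345]) cube([95, 1536, 15]);
translate([1247, 135, 345]) cube([95, 1536, 15]);
translate([1460, 135, 345]) cube([95, 1536, 15]);
translate([1673, 135, 345]) cube([95, 1536, 15]);
translate([1886, 135, 345]) cube([95, 1536, 15]);


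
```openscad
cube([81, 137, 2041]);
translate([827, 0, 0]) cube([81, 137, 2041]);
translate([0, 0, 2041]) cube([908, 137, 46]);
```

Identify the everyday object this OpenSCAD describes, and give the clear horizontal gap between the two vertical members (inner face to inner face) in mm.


A door frame. The clear opening width is 746 mm.

Two 2041 mm tall posts with a header on top — a door frame. The left jamb is 81 mm wide at x = 0; the right jamb starts at x = 827. The clear opening is 827 − 81 = 746 mm.


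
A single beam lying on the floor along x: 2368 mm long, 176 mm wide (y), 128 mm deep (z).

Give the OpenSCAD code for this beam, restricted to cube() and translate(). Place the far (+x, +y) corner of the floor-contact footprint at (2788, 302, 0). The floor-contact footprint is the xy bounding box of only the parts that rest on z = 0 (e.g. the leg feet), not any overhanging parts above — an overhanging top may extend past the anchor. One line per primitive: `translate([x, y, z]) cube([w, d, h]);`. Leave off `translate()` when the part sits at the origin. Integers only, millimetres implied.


translate([420, 126, 0]) cube([2368, 176, 128]);


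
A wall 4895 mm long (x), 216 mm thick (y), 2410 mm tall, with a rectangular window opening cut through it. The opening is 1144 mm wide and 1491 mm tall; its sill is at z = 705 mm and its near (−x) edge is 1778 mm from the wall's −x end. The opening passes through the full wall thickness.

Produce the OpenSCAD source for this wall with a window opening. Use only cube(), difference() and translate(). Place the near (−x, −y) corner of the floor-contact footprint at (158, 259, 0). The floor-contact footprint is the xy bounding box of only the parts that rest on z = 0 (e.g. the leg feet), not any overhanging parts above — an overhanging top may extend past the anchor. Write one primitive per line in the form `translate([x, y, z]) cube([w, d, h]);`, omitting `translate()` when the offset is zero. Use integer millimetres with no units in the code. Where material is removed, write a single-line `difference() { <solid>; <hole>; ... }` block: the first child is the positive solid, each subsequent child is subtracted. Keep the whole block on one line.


difference() { translate([158, 259, 0]) cube([4895, 216, 2410]); translate([1936, 259, 705]) cube([1144, 216, 1491]); }


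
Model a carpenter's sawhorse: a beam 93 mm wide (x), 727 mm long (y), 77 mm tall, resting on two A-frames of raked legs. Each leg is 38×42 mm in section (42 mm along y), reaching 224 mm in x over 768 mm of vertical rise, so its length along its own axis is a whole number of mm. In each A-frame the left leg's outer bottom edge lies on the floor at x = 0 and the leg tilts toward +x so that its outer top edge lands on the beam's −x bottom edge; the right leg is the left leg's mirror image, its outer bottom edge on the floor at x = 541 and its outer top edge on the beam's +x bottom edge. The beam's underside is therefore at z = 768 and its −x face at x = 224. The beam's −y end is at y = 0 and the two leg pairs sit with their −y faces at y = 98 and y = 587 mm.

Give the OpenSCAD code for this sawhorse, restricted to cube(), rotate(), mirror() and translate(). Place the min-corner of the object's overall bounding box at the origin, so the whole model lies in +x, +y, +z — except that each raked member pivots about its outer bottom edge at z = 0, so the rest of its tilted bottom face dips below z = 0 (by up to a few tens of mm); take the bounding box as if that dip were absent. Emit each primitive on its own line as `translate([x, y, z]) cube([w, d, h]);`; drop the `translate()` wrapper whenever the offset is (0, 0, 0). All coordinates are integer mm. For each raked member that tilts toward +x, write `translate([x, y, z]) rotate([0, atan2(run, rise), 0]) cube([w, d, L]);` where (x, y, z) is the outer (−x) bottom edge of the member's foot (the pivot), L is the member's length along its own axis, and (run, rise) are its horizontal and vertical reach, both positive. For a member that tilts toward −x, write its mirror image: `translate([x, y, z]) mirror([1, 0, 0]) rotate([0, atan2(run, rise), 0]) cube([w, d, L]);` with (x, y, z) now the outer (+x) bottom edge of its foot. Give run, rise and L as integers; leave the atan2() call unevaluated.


// leg length = √(224² + 768²) = 800
// right-leg outer foot x = 2·224 + 93 = 541
// beam min-corner = (224, 0, 768)
translate([224, 0, 768]) cube([93, 727, 77]);
translate([0, 98, 0]) rotate([0, atan2(224, 768), 0]) cube([38, 42, 800]);
translate([541, 98, 0]) mirror([1, 0, 0]) rotate([0, atan2(224, 768), 0]) cube([38, 42, 800]);
translate([0, 587, 0]) rotate([0, atan2(224, 768), 0]) cube([38, 42, 800]);
translate([541, 587, 0]) mirror([1, 0, 0]) rotate([0, atan2(224, 768), 0]) cube([38, 42, 800]);


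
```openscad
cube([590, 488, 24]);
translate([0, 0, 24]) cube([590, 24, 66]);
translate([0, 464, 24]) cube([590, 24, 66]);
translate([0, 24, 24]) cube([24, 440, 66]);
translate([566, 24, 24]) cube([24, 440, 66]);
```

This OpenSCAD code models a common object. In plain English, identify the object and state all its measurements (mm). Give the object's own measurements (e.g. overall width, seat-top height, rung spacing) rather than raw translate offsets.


An open-topped rectangular box: outside dimensions 590×488×90 mm, with a uniform wall and base thickness of 24 mm. The base is a full 590×488 slab on the floor; four walls sit on top of the base. The front and back walls (the −y and +y sides) span the full width; the two side walls fit between them.


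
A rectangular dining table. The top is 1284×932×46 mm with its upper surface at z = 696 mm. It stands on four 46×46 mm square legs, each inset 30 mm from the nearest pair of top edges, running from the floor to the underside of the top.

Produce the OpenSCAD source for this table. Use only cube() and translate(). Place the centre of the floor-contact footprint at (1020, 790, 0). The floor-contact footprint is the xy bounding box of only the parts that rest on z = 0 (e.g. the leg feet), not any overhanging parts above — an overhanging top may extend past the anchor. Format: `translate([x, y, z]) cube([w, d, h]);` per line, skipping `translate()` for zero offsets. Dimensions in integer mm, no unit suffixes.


translate([378, 324, 650]) cube([1284, 932, 46]);
translate([408, 354, 0]) cube([46, 46, 650]);
translate([1586, 354, 0]) cube([46, 46, 650]);
translate([408, 1180, 0]) cube([46, 46, 650]);
translate([1586, 1180, 0]) cube([46, 46, 650]);


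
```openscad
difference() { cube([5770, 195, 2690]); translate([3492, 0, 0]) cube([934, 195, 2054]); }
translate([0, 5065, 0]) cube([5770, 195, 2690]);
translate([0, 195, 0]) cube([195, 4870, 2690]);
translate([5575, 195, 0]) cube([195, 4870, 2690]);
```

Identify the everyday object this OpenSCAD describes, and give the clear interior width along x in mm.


A single room. The interior width is 5380 mm.

Four walls enclosing a rectangle with a door in the front wall — a room. Outside width 5770 minus two 195 mm walls gives 5380 mm.


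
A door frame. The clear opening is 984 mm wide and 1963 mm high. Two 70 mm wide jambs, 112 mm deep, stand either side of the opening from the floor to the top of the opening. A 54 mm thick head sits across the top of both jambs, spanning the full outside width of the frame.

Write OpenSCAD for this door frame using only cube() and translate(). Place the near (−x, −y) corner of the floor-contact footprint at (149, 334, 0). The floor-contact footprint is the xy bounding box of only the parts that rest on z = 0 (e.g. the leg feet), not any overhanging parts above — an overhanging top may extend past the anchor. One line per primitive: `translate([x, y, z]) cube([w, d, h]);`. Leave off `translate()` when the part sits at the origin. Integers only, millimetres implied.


translate([149, 334, 0]) cube([70, 112, 1963]);
translate([1203, 334, 0]) cube([70, 112, 1963]);
translate([149, 334, 1963]) cube([1124, 112, 54]);


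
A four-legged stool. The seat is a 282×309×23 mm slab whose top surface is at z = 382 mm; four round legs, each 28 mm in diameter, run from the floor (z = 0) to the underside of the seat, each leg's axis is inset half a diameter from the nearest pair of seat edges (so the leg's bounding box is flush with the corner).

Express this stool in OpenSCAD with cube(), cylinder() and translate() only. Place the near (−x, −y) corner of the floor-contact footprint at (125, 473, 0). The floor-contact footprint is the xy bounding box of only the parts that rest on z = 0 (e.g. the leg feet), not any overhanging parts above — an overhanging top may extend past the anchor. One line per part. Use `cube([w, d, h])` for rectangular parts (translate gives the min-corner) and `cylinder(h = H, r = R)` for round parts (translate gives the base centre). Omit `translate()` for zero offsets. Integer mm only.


translate([125, 473, 359]) cube([282, 309, 23]);
translate([139, 487, 0]) cylinder(h = 359, r = 14);
translate([393, 487, 0]) cylinder(h = 359, r = 14);
translate([139, 768, 0]) cylinder(h = 359, r = 14);
translate([393, 768, 0]) cylinder(h = 359, r = 14);


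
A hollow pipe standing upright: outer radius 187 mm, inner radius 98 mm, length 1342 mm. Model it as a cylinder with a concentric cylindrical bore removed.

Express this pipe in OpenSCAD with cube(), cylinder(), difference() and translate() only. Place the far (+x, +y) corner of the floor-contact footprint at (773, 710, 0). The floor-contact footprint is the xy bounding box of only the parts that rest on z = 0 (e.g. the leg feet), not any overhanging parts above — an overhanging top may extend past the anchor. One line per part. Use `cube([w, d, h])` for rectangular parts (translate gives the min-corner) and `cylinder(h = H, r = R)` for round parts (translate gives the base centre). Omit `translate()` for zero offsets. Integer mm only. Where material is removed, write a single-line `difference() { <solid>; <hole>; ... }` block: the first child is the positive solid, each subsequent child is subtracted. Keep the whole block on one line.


difference() { translate([586, 523, 0]) cylinder(h = 1342, r = 187); translate([586, 523, 0]) cylinder(h = 1342, r = 98); }


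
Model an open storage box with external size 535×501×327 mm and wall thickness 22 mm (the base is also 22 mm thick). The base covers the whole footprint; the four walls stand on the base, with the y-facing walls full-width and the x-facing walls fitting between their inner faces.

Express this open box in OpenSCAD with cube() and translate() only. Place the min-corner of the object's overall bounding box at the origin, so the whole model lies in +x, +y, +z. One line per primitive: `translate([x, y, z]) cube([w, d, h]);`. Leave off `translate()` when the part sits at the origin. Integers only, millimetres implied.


cube([535, 501, 22]);
translate([0, 0, 22]) cube([535, 22, 305]);
translate([0, 479, 22]) cube([535, 22, 305]);
translate([0, 22, 22]) cube([22, 457, 305]);
translate([513, 22, 22]) cube([22, 457, 305]);


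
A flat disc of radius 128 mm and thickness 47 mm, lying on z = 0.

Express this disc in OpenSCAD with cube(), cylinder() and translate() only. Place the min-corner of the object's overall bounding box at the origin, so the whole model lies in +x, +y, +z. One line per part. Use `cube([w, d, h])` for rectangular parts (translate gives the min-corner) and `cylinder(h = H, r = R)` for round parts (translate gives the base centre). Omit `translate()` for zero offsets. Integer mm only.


translate([128, 128, 0]) cylinder(h = 47, r = 128);


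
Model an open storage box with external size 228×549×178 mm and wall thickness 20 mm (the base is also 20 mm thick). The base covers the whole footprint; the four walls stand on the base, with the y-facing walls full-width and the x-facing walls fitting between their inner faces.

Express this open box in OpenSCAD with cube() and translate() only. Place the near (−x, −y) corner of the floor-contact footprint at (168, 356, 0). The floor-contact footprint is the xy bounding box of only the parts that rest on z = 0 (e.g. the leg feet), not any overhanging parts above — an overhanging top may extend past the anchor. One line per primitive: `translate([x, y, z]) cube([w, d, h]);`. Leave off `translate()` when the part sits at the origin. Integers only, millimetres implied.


translate([168, 356, 0]) cube([228, 549, 20]);
translate([168, 356, 20]) cube([228, 20, 158]);
translate([168, 885, 20]) cube([228, 20, 158]);
translate([168, 376, 20]) cube([20, 509, 158]);
translate([376, 376, 20]) cube([20, 509, 158]);


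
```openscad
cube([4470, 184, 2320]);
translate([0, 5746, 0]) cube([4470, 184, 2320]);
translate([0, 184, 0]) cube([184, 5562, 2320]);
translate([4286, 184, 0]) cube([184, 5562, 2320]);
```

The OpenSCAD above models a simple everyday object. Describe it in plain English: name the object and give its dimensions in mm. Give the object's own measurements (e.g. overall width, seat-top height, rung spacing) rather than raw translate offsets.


The wall frame of a small rectangular building: four walls, each 2320 mm tall and 184 mm thick, enclosing a footprint 4470 mm (x) by 5930 mm (y) outside-to-outside, with no floor or roof. The front and back walls (the −y and +y sides) span the full width; the two side walls fit between them.


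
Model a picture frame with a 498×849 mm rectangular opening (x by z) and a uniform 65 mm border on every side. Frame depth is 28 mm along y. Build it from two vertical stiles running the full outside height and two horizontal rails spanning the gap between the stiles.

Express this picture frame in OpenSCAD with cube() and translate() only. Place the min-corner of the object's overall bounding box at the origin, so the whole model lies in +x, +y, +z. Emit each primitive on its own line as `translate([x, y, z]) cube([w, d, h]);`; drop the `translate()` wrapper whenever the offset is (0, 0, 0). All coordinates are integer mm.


cube([65, 28, 979]);
translate([563, 0, 0]) cube([65, 28, 979]);
translate([65, 0, 0]) cube([498, 28, 65]);
translate([65, 0, 914]) cube([498, 28, 65]);


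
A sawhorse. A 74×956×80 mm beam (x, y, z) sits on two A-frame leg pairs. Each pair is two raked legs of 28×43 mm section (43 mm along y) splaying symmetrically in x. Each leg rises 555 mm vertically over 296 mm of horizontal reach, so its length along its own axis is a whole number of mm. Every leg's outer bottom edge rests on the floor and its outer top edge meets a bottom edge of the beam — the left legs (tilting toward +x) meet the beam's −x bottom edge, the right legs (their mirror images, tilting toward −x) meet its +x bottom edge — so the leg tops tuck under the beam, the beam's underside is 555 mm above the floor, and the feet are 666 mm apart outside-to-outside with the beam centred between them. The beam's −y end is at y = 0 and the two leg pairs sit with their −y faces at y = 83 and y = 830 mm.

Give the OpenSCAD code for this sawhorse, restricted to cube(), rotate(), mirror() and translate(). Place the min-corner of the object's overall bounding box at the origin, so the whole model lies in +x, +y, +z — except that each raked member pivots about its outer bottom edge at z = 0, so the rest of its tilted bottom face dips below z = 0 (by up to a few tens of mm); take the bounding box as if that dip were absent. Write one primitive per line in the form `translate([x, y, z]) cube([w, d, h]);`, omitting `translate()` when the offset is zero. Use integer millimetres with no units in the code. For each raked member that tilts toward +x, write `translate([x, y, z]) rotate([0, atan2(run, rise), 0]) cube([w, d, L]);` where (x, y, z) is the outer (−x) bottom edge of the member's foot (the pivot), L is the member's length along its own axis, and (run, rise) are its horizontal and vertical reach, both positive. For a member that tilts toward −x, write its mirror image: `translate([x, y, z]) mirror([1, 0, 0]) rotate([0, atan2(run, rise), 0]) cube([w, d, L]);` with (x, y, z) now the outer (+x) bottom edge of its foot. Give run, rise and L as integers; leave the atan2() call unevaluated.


// leg length = √(296² + 555²) = 629
// right-leg outer foot x = 2·296 + 74 = 666
// beam min-corner = (296, 0, 555)
translate([296, 0, 555]) cube([74, 956, 80]);
translate([0, 83, 0]) rotate([0, atan2(296, 555), 0]) cube([28, 43, 629]);
translate([666, 83, 0]) mirror([1, 0, 0]) rotate([0, atan2(296, 555), 0]) cube([28, 43, 629]);
translate([0, 830, 0]) rotate([0, atan2(296, 555), 0]) cube([28, 43, 629]);
translate([666, 830, 0]) mirror([1, 0, 0]) rotate([0, atan2(296, 555), 0]) cube([28, 43, 629]);


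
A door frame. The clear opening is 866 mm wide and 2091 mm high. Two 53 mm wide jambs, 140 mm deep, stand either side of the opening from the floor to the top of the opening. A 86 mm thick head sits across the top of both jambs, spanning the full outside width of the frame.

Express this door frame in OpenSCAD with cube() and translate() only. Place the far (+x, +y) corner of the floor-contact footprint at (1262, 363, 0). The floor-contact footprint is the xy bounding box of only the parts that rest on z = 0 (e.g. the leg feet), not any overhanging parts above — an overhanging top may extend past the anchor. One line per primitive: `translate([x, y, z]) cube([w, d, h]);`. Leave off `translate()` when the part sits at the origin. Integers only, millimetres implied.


translate([290, 223, 0]) cube([53, 140, 2091]);
translate([1209, 223, 0]) cube([53, 140, 2091]);
translate([290, 223, 2091]) cube([972, 140, 86]);


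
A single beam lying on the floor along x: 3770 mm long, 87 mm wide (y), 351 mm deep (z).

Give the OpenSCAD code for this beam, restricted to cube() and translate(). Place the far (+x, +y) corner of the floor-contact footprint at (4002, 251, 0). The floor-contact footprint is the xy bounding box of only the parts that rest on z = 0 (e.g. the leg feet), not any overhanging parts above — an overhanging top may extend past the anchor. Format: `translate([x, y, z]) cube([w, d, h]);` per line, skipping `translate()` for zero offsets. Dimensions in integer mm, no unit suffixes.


translate([232, 164, 0]) cube([3770, 87, 351]);


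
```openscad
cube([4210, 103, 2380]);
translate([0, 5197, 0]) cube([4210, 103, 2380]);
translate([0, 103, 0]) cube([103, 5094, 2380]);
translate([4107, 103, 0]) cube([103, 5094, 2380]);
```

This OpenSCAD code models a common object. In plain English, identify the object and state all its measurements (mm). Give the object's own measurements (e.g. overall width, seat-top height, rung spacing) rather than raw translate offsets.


The wall frame of a small rectangular building: four walls, each 2380 mm tall and 103 mm thick, enclosing a footprint 4210 mm (x) by 5300 mm (y) outside-to-outside, with no floor or roof. The front and back walls (the −y and +y sides) span the full width; the two side walls fit between them.


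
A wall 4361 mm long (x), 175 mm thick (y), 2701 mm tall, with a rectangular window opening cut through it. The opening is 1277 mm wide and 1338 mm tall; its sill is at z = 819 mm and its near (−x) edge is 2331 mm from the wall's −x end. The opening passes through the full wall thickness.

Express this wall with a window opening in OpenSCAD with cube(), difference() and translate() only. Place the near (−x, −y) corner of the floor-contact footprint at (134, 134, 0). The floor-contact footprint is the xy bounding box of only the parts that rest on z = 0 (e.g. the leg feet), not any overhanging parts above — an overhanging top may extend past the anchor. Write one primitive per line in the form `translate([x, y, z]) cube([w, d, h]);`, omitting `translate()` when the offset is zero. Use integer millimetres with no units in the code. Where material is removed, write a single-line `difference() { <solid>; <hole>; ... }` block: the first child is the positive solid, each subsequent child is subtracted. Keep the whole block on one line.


difference() { translate([134, 134, 0]) cube([4361, 175, 2701]); translate([2465, 134, 819]) cube([1277, 175, 1338]); }
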